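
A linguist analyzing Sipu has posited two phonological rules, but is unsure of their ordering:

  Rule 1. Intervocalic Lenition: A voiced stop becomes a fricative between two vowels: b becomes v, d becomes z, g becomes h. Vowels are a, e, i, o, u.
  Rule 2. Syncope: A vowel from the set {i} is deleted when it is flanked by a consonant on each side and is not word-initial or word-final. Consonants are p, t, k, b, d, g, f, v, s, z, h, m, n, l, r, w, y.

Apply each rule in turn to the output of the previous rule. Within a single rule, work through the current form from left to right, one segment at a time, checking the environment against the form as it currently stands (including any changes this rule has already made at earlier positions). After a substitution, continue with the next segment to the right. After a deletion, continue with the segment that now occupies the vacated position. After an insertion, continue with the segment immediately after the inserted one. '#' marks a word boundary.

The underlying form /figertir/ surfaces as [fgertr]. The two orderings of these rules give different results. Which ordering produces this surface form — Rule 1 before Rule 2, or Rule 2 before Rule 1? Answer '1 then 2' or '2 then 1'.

Order 1 then 2:
  1 Intervocalic Lenition: [figertir] → [fihertir]
  2 Syncope: [fihertir] → [fhertr]
  result: [fhertr]
Order 2 then 1:
  2 Syncope: [figertir] → [fgertr]
  1 Intervocalic Lenition: no change — [fgertr]
  result: [fgertr]

2 then 1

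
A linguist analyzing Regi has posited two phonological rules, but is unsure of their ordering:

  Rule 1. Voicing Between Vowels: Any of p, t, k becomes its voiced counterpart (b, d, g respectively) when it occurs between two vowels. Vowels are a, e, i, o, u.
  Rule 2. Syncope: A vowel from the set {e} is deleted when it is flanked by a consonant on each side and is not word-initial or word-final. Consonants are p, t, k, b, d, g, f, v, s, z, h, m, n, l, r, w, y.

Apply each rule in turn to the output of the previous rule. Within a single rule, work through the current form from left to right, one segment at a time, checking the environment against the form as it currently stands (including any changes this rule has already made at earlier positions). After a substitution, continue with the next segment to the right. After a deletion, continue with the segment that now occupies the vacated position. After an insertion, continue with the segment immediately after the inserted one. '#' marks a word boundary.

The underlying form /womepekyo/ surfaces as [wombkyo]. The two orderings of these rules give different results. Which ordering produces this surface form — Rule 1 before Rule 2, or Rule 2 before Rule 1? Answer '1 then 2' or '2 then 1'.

1 then 2

Order 1 then 2:
  1 Voicing Between Vowels: [womepekyo] → [womebekyo]
  2 Syncope: [womebekyo] → [wombkyo]
  result: [wombkyo]
Order 2 then 1:
  2 Syncope: [womepekyo] → [wompkyo]
  1 Voicing Between Vowels: no change — [wompkyo]
  result: [wompkyo]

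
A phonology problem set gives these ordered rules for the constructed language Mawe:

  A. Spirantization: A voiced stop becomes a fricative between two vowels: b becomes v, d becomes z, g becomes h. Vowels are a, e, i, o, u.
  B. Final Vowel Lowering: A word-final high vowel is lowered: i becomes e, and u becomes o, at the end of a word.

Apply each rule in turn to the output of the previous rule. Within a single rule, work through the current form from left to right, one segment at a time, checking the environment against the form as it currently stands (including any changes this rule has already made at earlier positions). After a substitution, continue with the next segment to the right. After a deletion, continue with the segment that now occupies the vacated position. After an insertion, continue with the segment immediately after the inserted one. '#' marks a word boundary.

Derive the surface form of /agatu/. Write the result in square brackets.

A Spirantization: [agatu] → [ahatu]
B Final Vowel Lowering: [ahatu] → [ahato]

[ahato]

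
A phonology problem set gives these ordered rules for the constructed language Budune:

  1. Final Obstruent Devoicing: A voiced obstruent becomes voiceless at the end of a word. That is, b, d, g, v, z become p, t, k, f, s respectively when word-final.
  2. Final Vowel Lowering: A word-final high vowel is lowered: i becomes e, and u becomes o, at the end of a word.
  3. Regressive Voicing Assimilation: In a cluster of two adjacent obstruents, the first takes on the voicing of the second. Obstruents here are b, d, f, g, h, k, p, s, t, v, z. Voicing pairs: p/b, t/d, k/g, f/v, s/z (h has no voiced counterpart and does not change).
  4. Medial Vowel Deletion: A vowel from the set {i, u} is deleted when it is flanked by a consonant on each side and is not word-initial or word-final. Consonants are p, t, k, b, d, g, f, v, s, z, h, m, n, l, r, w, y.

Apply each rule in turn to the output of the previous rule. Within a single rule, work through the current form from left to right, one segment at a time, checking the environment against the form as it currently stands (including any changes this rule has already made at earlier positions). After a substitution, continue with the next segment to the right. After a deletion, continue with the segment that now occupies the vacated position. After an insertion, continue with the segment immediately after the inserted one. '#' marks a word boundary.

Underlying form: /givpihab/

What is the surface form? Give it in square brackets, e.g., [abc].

1 Final Obstruent Devoicing: [givpihab] → [givpihap]
2 Final Vowel Lowering: no change — [givpihap]
3 Regressive Voicing Assimilation: [givpihap] → [gifpihap]
4 Medial Vowel Deletion: [gifpihap] → [gfphap]

[gfphap]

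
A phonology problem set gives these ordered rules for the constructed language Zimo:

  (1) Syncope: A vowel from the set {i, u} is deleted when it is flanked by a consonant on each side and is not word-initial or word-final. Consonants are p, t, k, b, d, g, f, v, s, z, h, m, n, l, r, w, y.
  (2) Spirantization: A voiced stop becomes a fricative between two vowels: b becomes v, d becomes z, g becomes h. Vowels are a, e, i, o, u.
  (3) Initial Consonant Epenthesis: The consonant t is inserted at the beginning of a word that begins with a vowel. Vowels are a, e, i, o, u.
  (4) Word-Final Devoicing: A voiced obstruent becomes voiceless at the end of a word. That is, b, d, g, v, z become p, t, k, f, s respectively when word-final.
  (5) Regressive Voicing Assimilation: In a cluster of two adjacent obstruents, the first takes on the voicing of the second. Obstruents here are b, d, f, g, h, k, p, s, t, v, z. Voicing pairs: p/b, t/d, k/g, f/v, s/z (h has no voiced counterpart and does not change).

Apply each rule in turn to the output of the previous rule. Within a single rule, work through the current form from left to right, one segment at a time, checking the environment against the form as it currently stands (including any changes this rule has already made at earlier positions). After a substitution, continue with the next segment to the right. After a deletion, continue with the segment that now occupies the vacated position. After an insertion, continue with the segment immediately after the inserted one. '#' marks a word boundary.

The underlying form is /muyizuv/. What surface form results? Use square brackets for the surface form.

[mysf]

(1) Syncope: [muyizuv] → [myzv]
(2) Spirantization: no change — [myzv]
(3) Initial Consonant Epenthesis: no change — [myzv]
(4) Word-Final Devoicing: [myzv] → [myzf]
(5) Regressive Voicing Assimilation: [myzf] → [mysf]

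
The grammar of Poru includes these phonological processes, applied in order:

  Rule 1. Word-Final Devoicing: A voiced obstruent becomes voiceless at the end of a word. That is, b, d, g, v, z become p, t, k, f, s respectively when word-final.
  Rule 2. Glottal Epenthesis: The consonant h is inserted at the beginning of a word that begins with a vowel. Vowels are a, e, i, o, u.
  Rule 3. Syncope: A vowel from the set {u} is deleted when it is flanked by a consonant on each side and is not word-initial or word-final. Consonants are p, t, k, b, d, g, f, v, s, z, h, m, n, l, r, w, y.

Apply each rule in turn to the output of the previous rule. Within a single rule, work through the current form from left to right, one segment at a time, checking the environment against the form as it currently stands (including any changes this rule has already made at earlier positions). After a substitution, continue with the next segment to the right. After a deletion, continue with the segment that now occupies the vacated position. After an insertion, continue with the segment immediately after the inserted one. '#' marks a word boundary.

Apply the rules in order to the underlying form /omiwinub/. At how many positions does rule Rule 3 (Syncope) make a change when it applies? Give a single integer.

Rule 1 Word-Final Devoicing: [omiwinub] → [omiwinup]
Rule 2 Glottal Epenthesis: [omiwinup] → [homiwinup]
Rule 3 Syncope: [homiwinup] → [homiwinp]
Rule Rule 3 changed 1 position(s).

1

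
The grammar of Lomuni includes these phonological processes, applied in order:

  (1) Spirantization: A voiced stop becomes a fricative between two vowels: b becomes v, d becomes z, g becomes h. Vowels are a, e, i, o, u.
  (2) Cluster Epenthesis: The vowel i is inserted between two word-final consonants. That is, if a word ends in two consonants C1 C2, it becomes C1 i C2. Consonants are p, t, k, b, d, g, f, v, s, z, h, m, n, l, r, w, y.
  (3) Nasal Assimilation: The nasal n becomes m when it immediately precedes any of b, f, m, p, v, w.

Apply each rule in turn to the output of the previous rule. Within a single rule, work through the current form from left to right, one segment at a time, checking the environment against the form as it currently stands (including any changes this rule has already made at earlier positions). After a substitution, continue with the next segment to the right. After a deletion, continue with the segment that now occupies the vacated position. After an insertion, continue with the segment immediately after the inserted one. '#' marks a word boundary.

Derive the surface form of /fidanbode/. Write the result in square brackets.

(1) Spirantization: [fidanbode] → [fizanboze]
(2) Cluster Epenthesis: no change — [fizanboze]
(3) Nasal Assimilation: [fizanboze] → [fizamboze]

[fizamboze]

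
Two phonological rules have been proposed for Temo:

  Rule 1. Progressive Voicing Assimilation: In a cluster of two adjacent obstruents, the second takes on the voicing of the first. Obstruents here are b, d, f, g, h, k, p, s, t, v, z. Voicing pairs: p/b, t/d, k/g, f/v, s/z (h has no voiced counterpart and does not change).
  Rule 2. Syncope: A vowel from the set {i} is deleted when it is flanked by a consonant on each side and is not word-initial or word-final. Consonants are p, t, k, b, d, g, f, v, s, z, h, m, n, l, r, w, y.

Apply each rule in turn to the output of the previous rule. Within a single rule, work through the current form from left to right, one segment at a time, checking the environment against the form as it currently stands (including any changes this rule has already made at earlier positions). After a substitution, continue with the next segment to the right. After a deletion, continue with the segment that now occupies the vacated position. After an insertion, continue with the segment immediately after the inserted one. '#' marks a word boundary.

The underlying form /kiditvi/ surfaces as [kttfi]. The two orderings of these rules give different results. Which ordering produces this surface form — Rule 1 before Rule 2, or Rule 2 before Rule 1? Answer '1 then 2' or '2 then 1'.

2 then 1

Order 1 then 2:
  1 Progressive Voicing Assimilation: [kiditvi] → [kiditfi]
  2 Syncope: [kiditfi] → [kdtfi]
  result: [kdtfi]
Order 2 then 1:
  2 Syncope: [kiditvi] → [kdtvi]
  1 Progressive Voicing Assimilation: [kdtvi] → [kttfi]
  result: [kttfi]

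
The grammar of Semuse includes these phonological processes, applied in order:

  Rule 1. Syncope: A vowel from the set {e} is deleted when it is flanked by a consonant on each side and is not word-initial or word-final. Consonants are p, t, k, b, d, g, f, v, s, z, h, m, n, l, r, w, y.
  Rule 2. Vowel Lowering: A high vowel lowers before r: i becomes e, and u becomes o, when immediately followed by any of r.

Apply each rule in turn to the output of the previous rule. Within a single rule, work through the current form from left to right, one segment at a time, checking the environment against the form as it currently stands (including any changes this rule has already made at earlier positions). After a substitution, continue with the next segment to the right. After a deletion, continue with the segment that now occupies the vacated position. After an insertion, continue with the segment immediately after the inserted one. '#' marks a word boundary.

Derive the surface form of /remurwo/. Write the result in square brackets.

[rmorwo]

Rule 1 Syncope: [remurwo] → [rmurwo]
Rule 2 Vowel Lowering: [rmurwo] → [rmorwo]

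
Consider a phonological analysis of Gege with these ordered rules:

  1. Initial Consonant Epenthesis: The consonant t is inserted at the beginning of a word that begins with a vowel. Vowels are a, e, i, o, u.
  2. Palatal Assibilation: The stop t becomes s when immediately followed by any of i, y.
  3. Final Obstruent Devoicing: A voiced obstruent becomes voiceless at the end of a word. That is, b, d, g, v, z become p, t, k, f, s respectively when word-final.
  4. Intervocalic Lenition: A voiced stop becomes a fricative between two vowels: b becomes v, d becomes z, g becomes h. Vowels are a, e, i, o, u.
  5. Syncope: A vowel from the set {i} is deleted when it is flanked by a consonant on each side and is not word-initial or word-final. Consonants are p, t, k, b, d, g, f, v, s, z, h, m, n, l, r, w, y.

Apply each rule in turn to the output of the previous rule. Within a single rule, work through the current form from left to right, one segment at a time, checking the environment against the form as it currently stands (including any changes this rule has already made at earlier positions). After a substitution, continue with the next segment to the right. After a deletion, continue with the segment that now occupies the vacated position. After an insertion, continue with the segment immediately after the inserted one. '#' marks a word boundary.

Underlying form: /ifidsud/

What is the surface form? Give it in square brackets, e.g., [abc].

[sfdsut]

1 Initial Consonant Epenthesis: [ifidsud] → [tifidsud]
2 Palatal Assibilation: [tifidsud] → [sifidsud]
3 Final Obstruent Devoicing: [sifidsud] → [sifidsut]
4 Intervocalic Lenition: no change — [sifidsut]
5 Syncope: [sifidsut] → [sfdsut]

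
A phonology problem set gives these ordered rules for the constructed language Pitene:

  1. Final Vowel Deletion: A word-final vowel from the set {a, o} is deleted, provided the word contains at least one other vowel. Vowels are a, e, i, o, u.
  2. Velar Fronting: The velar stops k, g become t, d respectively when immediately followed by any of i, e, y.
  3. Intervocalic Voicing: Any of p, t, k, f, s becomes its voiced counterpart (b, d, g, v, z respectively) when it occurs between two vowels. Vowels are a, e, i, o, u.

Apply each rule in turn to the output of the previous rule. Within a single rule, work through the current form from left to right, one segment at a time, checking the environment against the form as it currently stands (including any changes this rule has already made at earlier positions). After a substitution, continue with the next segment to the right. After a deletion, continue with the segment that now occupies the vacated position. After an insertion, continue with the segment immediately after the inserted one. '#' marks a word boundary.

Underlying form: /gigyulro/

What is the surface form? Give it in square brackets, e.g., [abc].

[didyulr]

1 Final Vowel Deletion: [gigyulro] → [gigyulr]
2 Velar Fronting: [gigyulr] → [didyulr]
3 Intervocalic Voicing: no change — [didyulr]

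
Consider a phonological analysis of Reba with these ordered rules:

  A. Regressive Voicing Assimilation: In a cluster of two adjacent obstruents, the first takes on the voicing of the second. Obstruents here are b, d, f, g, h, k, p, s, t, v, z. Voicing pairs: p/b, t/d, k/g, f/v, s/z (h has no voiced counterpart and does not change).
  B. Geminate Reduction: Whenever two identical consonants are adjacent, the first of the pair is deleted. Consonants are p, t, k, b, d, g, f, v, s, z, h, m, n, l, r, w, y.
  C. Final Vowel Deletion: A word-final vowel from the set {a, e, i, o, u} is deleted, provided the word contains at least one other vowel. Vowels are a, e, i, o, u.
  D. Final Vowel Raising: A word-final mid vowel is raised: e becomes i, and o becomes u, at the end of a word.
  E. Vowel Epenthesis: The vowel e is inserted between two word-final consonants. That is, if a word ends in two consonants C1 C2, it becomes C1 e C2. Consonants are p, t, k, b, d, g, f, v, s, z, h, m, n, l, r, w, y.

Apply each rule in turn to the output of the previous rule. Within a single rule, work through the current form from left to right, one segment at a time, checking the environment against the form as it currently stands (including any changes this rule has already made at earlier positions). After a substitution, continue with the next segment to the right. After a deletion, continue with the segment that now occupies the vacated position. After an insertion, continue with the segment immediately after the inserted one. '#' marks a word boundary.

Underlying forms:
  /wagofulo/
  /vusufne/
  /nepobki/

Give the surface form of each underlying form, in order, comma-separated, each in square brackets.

/wagofulo/:
  A Regressive Voicing Assimilation: no change — [wagofulo]
  B Geminate Reduction: no change — [wagofulo]
  C Final Vowel Deletion: [wagofulo] → [wagoful]
  D Final Vowel Raising: no change — [wagoful]
  E Vowel Epenthesis: no change — [wagoful]
/vusufne/:
  A Regressive Voicing Assimilation: no change — [vusufne]
  B Geminate Reduction: no change — [vusufne]
  C Final Vowel Deletion: [vusufne] → [vusufn]
  D Final Vowel Raising: no change — [vusufn]
  E Vowel Epenthesis: [vusufn] → [vusufen]
/nepobki/:
  A Regressive Voicing Assimilation: [nepobki] → [nepopki]
  B Geminate Reduction: no change — [nepopki]
  C Final Vowel Deletion: [nepopki] → [nepopk]
  D Final Vowel Raising: no change — [nepopk]
  E Vowel Epenthesis: [nepopk] → [nepopek]

[wagoful], [vusufen], [nepopek]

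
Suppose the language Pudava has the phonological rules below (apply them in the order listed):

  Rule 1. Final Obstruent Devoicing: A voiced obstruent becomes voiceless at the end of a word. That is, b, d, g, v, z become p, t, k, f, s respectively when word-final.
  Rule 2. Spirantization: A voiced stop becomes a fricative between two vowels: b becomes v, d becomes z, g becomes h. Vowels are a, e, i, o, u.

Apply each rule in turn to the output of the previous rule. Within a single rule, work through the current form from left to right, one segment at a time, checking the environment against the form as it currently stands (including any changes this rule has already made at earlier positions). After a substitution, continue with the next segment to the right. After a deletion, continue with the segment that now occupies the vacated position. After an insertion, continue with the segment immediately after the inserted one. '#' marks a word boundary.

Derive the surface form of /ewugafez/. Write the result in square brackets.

[ewuhafes]

Rule 1 Final Obstruent Devoicing: [ewugafez] → [ewugafes]
Rule 2 Spirantization: [ewugafes] → [ewuhafes]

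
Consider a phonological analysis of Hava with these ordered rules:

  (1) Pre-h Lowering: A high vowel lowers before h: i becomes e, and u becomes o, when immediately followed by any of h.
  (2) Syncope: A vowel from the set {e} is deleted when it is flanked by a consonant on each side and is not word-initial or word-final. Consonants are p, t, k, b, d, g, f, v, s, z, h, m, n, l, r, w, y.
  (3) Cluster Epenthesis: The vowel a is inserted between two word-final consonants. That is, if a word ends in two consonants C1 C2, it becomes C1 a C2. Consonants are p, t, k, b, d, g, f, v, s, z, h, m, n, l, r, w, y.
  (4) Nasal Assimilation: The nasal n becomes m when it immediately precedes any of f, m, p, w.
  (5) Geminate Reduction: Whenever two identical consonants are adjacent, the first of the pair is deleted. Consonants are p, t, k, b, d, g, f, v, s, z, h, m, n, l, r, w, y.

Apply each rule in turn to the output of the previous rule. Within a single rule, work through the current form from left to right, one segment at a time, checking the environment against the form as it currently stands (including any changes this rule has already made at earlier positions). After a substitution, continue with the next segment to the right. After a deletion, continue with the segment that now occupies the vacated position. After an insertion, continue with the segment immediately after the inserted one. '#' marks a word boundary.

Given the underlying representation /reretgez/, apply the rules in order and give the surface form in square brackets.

[rtgaz]

(1) Pre-h Lowering: no change — [reretgez]
(2) Syncope: [reretgez] → [rrtgz]
(3) Cluster Epenthesis: [rrtgz] → [rrtgaz]
(4) Nasal Assimilation: no change — [rrtgaz]
(5) Geminate Reduction: [rrtgaz] → [rtgaz]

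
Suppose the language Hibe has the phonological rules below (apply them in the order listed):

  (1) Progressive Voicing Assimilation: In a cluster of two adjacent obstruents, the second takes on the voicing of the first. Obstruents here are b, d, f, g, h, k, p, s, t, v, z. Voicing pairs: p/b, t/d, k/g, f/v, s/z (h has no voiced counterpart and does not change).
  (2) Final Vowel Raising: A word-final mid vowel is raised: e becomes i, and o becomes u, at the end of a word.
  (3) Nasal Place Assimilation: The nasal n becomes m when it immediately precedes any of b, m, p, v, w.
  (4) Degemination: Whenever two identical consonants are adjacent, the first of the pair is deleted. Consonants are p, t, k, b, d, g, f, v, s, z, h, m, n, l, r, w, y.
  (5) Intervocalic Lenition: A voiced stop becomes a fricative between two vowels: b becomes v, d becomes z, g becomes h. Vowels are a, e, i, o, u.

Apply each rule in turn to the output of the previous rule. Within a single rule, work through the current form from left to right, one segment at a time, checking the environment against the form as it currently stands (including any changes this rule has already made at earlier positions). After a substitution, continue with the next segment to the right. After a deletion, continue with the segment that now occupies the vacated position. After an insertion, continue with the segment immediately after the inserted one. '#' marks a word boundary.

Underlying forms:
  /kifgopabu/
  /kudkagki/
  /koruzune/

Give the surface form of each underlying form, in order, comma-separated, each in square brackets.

[kifkopavu], [kudgahi], [koruzuni]

/kifgopabu/:
  (1) Progressive Voicing Assimilation: [kifgopabu] → [kifkopabu]
  (2) Final Vowel Raising: no change — [kifkopabu]
  (3) Nasal Place Assimilation: no change — [kifkopabu]
  (4) Degemination: no change — [kifkopabu]
  (5) Intervocalic Lenition: [kifkopabu] → [kifkopavu]
/kudkagki/:
  (1) Progressive Voicing Assimilation: [kudkagki] → [kudgaggi]
  (2) Final Vowel Raising: no change — [kudgaggi]
  (3) Nasal Place Assimilation: no change — [kudgaggi]
  (4) Degemination: [kudgaggi] → [kudgagi]
  (5) Intervocalic Lenition: [kudgagi] → [kudgahi]
/koruzune/:
  (1) Progressive Voicing Assimilation: no change — [koruzune]
  (2) Final Vowel Raising: [koruzune] → [koruzuni]
  (3) Nasal Place Assimilation: no change — [koruzuni]
  (4) Degemination: no change — [koruzuni]
  (5) Intervocalic Lenition: no change — [koruzuni]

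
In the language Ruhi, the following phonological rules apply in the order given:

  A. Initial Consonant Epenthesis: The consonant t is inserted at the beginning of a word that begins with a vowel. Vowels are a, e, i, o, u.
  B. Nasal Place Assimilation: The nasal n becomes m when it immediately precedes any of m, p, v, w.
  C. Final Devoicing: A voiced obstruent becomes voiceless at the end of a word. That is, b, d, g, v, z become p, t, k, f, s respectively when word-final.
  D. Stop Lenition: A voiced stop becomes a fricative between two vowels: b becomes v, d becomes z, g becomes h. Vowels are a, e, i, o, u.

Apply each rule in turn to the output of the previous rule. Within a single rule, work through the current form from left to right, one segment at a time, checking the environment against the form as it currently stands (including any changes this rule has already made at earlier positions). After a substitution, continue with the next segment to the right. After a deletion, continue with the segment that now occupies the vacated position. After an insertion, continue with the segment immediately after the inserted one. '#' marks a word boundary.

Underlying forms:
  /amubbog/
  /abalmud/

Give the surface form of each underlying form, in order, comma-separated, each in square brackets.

/amubbog/:
  A Initial Consonant Epenthesis: [amubbog] → [tamubbog]
  B Nasal Place Assimilation: no change — [tamubbog]
  C Final Devoicing: [tamubbog] → [tamubbok]
  D Stop Lenition: no change — [tamubbok]
/abalmud/:
  A Initial Consonant Epenthesis: [abalmud] → [tabalmud]
  B Nasal Place Assimilation: no change — [tabalmud]
  C Final Devoicing: [tabalmud] → [tabalmut]
  D Stop Lenition: [tabalmut] → [tavalmut]

[tamubbok], [tavalmut]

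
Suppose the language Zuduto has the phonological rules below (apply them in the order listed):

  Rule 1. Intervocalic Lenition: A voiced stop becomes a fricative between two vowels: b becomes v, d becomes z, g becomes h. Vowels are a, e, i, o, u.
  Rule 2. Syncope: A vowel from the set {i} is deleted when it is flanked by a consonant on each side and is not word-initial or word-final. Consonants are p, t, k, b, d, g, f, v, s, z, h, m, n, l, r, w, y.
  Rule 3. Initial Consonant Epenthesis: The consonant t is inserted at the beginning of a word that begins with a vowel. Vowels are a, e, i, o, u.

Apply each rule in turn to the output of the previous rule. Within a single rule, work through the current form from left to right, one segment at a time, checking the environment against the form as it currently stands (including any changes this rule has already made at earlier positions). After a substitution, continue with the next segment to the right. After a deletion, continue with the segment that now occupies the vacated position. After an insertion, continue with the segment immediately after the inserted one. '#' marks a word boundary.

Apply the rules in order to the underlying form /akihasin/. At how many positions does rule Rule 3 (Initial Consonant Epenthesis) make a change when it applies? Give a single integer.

1

Rule 1 Intervocalic Lenition: no change — [akihasin]
Rule 2 Syncope: [akihasin] → [akhasn]
Rule 3 Initial Consonant Epenthesis: [akhasn] → [takhasn]
Rule Rule 3 changed 1 position(s).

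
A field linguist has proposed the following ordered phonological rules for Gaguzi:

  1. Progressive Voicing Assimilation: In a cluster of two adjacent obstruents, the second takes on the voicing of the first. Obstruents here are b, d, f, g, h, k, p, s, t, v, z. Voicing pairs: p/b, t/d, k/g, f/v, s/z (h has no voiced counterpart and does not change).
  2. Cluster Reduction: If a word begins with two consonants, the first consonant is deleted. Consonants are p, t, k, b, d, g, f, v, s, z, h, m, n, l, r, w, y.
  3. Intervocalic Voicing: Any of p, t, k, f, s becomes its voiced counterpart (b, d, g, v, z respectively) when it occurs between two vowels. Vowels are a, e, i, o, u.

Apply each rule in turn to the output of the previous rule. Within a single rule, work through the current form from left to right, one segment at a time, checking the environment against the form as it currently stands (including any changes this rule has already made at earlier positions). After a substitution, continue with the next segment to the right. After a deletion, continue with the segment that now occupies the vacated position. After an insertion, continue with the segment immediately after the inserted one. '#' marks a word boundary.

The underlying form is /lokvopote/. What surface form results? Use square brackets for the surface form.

[lokfobode]

1 Progressive Voicing Assimilation: [lokvopote] → [lokfopote]
2 Cluster Reduction: no change — [lokfopote]
3 Intervocalic Voicing: [lokfopote] → [lokfobode]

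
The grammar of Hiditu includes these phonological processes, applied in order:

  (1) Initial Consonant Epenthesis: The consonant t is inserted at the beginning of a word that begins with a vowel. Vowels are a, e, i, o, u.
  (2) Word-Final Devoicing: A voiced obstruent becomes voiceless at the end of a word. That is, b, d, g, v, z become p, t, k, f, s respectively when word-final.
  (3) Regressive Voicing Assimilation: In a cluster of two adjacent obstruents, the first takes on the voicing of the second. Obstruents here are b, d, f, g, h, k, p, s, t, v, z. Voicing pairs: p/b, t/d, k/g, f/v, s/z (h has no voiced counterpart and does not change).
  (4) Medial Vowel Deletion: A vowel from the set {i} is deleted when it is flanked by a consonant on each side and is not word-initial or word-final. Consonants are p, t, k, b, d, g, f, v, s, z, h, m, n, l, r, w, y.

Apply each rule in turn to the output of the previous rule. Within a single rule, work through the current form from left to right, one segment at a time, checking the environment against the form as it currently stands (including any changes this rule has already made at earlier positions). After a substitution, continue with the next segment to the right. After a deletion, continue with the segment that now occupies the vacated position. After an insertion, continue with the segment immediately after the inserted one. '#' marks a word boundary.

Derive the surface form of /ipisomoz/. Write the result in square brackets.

(1) Initial Consonant Epenthesis: [ipisomoz] → [tipisomoz]
(2) Word-Final Devoicing: [tipisomoz] → [tipisomos]
(3) Regressive Voicing Assimilation: no change — [tipisomos]
(4) Medial Vowel Deletion: [tipisomos] → [tpsomos]

[tpsomos]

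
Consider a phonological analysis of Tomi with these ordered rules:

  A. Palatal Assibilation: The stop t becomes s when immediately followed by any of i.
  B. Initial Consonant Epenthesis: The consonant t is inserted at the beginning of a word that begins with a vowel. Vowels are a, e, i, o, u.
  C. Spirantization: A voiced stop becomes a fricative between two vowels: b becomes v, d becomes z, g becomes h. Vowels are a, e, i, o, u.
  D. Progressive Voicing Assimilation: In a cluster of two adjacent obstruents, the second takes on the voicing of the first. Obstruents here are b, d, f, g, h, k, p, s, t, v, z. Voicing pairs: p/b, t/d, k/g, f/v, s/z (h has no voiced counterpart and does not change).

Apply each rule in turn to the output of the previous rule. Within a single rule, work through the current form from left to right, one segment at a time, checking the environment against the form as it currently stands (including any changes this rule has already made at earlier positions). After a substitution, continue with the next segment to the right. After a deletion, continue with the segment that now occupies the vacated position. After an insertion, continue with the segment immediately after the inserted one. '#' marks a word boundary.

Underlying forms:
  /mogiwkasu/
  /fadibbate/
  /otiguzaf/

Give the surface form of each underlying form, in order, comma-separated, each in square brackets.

[mohiwkasu], [fazibbate], [tosihuzaf]

/mogiwkasu/:
  A Palatal Assibilation: no change — [mogiwkasu]
  B Initial Consonant Epenthesis: no change — [mogiwkasu]
  C Spirantization: [mogiwkasu] → [mohiwkasu]
  D Progressive Voicing Assimilation: no change — [mohiwkasu]
/fadibbate/:
  A Palatal Assibilation: no change — [fadibbate]
  B Initial Consonant Epenthesis: no change — [fadibbate]
  C Spirantization: [fadibbate] → [fazibbate]
  D Progressive Voicing Assimilation: no change — [fazibbate]
/otiguzaf/:
  A Palatal Assibilation: [otiguzaf] → [osiguzaf]
  B Initial Consonant Epenthesis: [osiguzaf] → [tosiguzaf]
  C Spirantization: [tosiguzaf] → [tosihuzaf]
  D Progressive Voicing Assimilation: no change — [tosihuzaf]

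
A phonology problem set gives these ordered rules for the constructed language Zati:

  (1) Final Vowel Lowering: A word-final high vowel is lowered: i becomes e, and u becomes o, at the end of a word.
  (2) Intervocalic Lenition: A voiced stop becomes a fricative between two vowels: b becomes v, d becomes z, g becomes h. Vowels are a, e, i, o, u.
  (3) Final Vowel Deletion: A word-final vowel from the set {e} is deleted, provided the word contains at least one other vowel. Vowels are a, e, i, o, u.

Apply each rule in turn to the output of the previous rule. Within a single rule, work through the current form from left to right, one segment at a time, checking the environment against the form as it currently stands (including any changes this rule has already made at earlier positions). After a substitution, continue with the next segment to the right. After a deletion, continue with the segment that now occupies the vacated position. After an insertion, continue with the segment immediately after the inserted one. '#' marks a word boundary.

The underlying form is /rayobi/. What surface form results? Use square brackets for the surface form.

[rayov]

(1) Final Vowel Lowering: [rayobi] → [rayobe]
(2) Intervocalic Lenition: [rayobe] → [rayove]
(3) Final Vowel Deletion: [rayove] → [rayov]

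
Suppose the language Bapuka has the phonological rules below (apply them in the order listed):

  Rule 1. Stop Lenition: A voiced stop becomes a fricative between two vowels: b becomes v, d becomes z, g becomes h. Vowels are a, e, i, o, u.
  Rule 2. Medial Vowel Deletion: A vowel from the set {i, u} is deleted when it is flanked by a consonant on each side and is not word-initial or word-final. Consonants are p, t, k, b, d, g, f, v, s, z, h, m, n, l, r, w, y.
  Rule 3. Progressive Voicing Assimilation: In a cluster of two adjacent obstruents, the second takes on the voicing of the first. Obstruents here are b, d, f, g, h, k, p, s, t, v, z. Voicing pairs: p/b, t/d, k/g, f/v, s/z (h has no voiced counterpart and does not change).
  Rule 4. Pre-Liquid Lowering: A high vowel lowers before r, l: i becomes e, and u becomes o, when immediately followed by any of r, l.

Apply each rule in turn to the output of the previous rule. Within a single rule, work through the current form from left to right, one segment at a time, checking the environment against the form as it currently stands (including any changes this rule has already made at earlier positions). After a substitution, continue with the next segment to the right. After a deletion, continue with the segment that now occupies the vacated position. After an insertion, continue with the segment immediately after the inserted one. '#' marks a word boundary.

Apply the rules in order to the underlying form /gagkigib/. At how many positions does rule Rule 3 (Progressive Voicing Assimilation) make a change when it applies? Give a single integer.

2

Rule 1 Stop Lenition: [gagkigib] → [gagkihib]
Rule 2 Medial Vowel Deletion: [gagkihib] → [gagkhb]
Rule 3 Progressive Voicing Assimilation: [gagkhb] → [gagghp]
Rule 4 Pre-Liquid Lowering: no change — [gagghp]
Rule Rule 3 changed 2 position(s).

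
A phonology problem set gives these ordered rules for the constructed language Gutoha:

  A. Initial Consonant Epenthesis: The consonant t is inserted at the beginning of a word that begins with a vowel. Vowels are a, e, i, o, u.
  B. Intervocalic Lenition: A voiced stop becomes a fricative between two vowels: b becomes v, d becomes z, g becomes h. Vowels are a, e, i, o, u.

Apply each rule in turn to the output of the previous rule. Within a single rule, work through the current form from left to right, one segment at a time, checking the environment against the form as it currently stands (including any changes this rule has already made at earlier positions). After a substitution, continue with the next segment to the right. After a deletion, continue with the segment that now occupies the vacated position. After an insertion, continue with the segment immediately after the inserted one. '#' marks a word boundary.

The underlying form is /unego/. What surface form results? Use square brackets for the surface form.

[tuneho]

A Initial Consonant Epenthesis: [unego] → [tunego]
B Intervocalic Lenition: [tunego] → [tuneho]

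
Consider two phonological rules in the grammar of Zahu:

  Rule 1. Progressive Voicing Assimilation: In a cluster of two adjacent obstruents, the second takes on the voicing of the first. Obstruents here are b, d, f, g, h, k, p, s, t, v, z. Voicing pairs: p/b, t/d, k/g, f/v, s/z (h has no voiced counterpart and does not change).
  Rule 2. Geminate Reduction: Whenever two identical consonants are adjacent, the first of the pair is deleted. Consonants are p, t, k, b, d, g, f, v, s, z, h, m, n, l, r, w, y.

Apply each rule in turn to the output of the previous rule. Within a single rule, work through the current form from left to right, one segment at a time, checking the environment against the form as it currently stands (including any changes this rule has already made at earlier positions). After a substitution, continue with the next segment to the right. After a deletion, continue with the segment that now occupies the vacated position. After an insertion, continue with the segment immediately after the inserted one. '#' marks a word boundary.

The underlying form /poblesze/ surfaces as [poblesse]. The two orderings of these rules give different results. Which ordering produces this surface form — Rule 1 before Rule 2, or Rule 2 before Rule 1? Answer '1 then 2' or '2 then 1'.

Order 1 then 2:
  1 Progressive Voicing Assimilation: [poblesze] → [poblesse]
  2 Geminate Reduction: [poblesse] → [poblese]
  result: [poblese]
Order 2 then 1:
  2 Geminate Reduction: no change — [poblesze]
  1 Progressive Voicing Assimilation: [poblesze] → [poblesse]
  result: [poblesse]

2 then 1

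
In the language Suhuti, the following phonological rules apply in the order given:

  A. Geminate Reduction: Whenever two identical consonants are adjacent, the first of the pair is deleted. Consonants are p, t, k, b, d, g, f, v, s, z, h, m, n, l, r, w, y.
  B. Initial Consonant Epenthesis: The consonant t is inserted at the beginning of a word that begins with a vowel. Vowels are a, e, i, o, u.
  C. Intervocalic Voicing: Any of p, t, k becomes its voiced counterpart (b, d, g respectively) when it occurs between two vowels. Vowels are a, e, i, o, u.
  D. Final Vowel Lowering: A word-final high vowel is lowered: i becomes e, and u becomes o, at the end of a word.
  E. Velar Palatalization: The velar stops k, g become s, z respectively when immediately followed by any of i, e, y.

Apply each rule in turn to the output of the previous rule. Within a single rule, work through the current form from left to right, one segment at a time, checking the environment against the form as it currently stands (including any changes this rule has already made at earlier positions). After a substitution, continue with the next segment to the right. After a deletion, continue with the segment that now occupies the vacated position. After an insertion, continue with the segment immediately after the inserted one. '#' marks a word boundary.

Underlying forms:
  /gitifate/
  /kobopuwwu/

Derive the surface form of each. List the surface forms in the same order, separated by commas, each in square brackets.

[zidifade], [kobobuwo]

/gitifate/:
  A Geminate Reduction: no change — [gitifate]
  B Initial Consonant Epenthesis: no change — [gitifate]
  C Intervocalic Voicing: [gitifate] → [gidifade]
  D Final Vowel Lowering: no change — [gidifade]
  E Velar Palatalization: [gidifade] → [zidifade]
/kobopuwwu/:
  A Geminate Reduction: [kobopuwwu] → [kobopuwu]
  B Initial Consonant Epenthesis: no change — [kobopuwu]
  C Intervocalic Voicing: [kobopuwu] → [kobobuwu]
  D Final Vowel Lowering: [kobobuwu] → [kobobuwo]
  E Velar Palatalization: no change — [kobobuwo]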